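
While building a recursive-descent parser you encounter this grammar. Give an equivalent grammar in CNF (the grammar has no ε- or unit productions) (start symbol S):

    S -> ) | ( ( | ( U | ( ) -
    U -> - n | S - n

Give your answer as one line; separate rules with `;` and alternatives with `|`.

Introduce a nonterminal for each terminal appearing in a rule of length ≥ 2: X1 → (, X2 → ), X3 → -, X4 → n.
Binarize each right-hand side of length ≥ 3 by chaining fresh nonterminals (Y1, Y2, …): affected rules were S → X1 X2 X3; U → S X3 X4.

S -> ) | X1 X1 | X1 U | X1 Y1; U -> X3 X4 | S Y2; X1 -> (; X2 -> ); X3 -> -; X4 -> n; Y1 -> X2 X3; Y2 -> X3 X4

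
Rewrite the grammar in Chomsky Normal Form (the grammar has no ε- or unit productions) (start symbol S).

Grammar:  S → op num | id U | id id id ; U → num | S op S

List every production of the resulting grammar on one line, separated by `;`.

S → X1 X2 | X3 U | X3 Y1; U → num | S Y2; X1 → op; X2 → num; X3 → id; Y1 → X3 X3; Y2 → X1 S

Introduce a nonterminal for each terminal appearing in a rule of length ≥ 2: X1 → op, X2 → num, X3 → id.
Binarize each right-hand side of length ≥ 3 by chaining fresh nonterminals (Y1, Y2, …): affected rules were S → X3 X3 X3; U → S X1 S.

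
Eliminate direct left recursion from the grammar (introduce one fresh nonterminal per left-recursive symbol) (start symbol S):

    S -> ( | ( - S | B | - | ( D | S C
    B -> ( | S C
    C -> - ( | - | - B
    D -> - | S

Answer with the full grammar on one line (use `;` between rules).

Left recursion appears on S.
For S: α = {C}, β = {(, ( - S, B, -, ( D}. Rewrite as S → β S' and S' → α S' | ε.

S -> ( S' | ( - S S' | B S' | - S' | ( D S'; B -> ( | S C; C -> - ( | - | - B; D -> - | S; S' -> C S' | ε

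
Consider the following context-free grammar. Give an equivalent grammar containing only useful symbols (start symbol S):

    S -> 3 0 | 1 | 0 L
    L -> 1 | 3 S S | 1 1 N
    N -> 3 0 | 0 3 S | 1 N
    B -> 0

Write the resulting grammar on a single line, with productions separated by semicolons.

Generating nonterminals: {B, L, N, S}.
Reachable from S after that: {L, N, S}.
Removed useless symbols: {B} and every production mentioning them.

S -> 3 0 | 1 | 0 L; L -> 1 | 3 S S | 1 1 N; N -> 3 0 | 0 3 S | 1 N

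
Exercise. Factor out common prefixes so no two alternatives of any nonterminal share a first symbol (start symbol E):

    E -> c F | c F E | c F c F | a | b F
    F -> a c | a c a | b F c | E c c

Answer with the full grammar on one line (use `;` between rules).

E has alternatives sharing prefix 'c F': factor to E → c F E' with E' → ε | E | c F.
F has alternatives sharing prefix 'a c': factor to F → a c F' with F' → ε | a.

E -> a | b F | c F E'; F -> b F c | E c c | a c F'; E' -> ε | E | c F; F' -> ε | a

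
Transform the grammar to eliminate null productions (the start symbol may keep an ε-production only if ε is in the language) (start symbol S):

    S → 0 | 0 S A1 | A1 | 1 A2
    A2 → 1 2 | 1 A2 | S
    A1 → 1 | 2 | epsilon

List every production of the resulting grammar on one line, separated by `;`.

Nullable set = {A1, A2, S}.
ε ∈ L(G) since S is nullable, so keep S → ε.
Add the nullable-subset variants: S → 0 S A1 gives 0 S A1 | 0 S | 0 A1. S → 1 A2 gives 1 A2 | 1. A2 → 1 A2 gives 1 A2 | 1.

S → 0 | 0 S A1 | 0 S | 0 A1 | A1 | 1 A2 | 1 | epsilon; A2 → 1 2 | 1 A2 | 1 | S; A1 → 1 | 2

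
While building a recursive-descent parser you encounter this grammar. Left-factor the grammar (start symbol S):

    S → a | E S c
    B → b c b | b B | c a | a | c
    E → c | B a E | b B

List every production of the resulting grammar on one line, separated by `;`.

B has alternatives sharing prefix 'b': factor to B → b B' with B' → c b | B.
B has alternatives sharing prefix 'c': factor to B → c B'' with B'' → a | ε.

S → a | E S c; B → a | b B' | c B''; E → c | B a E | b B; B' → c b | B; B'' → a | eps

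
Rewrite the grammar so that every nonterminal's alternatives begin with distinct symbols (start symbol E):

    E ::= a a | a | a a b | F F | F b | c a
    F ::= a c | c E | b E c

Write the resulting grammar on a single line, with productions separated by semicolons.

E ::= c a | a E' | F E''; F ::= a c | c E | b E c; E' ::= eps | a E'''; E'' ::= F | b; E''' ::= eps | b

E has alternatives sharing prefix 'a': factor to E → a E' with E' → a | ε | a b.
E has alternatives sharing prefix 'F': factor to E → F E'' with E'' → F | b.
E' has alternatives sharing prefix 'a': factor to E' → a E''' with E''' → ε | b.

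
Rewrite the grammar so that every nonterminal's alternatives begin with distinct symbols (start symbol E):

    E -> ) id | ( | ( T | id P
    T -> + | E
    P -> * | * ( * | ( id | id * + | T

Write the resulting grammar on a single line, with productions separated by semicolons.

E -> ) id | id P | ( E'; T -> + | E; P -> ( id | id * + | T | * P'; E' -> ε | T; P' -> ε | ( *

E has alternatives sharing prefix '(': factor to E → ( E' with E' → ε | T.
P has alternatives sharing prefix '*': factor to P → * P' with P' → ε | ( *.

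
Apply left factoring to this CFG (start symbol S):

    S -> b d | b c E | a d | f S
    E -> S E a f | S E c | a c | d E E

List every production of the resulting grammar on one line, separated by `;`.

S has alternatives sharing prefix 'b': factor to S → b S' with S' → d | c E.
E has alternatives sharing prefix 'S E': factor to E → S E E' with E' → a f | c.

S -> a d | f S | b S'; E -> a c | d E E | S E E'; S' -> d | c E; E' -> a f | c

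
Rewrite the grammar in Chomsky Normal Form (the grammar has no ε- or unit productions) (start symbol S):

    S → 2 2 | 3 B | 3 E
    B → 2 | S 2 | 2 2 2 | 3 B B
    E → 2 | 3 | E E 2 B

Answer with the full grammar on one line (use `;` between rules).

Introduce a nonterminal for each terminal appearing in a rule of length ≥ 2: X1 → 2, X2 → 3.
Binarize each right-hand side of length ≥ 3 by chaining fresh nonterminals (Y1, Y2, …): affected rules were B → X1 X1 X1; B → X2 B B; E → E E X1 B.

S → X1 X1 | X2 B | X2 E; B → 2 | S X1 | X1 Y1 | X2 Y2; E → 2 | 3 | E Y3; X1 → 2; X2 → 3; Y1 → X1 X1; Y2 → B B; Y3 → E Y4; Y4 → X1 B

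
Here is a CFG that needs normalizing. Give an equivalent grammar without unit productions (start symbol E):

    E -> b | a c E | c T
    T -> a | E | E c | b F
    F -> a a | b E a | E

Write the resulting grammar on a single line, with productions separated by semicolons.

Unit pairs: F ⇒* {E}; T ⇒* {E}.
Replace each nonterminal's rules with the union of the non-unit rules of every nonterminal it unit-derives.

E -> b | a c E | c T; T -> b | a c E | c T | a | E c | b F; F -> b | a c E | c T | a a | b E a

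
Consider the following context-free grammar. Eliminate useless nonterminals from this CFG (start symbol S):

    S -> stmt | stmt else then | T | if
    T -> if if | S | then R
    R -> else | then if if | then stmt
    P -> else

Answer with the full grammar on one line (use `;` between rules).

Generating nonterminals: {P, R, S, T}.
Reachable from S after that: {R, S, T}.
Removed useless symbols: {P} and every production mentioning them.

S -> stmt | stmt else then | T | if; T -> if if | S | then R; R -> else | then if if | then stmt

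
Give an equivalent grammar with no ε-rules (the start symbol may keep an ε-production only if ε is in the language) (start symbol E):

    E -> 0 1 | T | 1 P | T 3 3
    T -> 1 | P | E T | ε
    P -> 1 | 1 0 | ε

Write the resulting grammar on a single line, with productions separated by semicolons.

E -> 0 1 | T | 1 P | 1 | T 3 3 | 3 3 | ε; T -> 1 | P | E T | E; P -> 1 | 1 0

Nullable set = {E, P, T}.
ε ∈ L(G) since E is nullable, so keep E → ε.
Add the nullable-subset variants: E → 1 P gives 1 P | 1. E → T 3 3 gives T 3 3 | 3 3. T → E T gives E T | E.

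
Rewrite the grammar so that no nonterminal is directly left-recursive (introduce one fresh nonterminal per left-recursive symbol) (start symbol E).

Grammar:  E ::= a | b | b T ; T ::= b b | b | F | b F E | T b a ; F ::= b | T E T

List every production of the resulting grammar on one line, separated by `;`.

Directly left-recursive nonterminal: T.
For T: α = {b a}, β = {b b, b, F, b F E}. Rewrite as T → β T' and T' → α T' | ε.

E ::= a | b | b T; T ::= b b T' | b T' | F T' | b F E T'; F ::= b | T E T; T' ::= b a T' | epsilon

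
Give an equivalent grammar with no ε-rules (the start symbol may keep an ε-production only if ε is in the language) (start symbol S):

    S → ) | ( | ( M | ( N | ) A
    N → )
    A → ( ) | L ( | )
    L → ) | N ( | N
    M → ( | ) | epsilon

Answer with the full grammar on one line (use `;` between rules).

S → ) | ( | ( M | ( N | ) A; N → ); A → ( ) | L ( | ); L → ) | N ( | N; M → ( | )

Nullable set = {M}.
ε ∉ L(G), so no ε-production is kept.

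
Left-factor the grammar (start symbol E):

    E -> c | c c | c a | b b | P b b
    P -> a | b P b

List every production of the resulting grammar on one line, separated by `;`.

E has alternatives sharing prefix 'c': factor to E → c E' with E' → ε | c | a.

E -> b b | P b b | c E'; P -> a | b P b; E' -> ε | c | a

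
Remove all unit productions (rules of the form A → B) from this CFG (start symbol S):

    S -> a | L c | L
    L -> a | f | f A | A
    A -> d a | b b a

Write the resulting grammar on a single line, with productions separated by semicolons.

S -> a | f | f A | L c | d a | b b a; L -> a | f | f A | d a | b b a; A -> d a | b b a

Unit pairs: L ⇒* {A}; S ⇒* {A, L}.
For every A with A ⇒* B via unit rules, add B's non-unit alternatives to A; then delete every rule of the form X → Y.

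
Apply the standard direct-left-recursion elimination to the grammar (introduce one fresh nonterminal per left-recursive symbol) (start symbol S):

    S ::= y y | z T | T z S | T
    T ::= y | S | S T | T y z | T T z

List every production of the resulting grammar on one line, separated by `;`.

T is directly left-recursive.
For T: α = {y z, T z}, β = {y, S, S T}. Rewrite as T → β T' and T' → α T' | ε.

S ::= y y | z T | T z S | T; T ::= y T' | S T' | S T T'; T' ::= y z T' | T z T' | ε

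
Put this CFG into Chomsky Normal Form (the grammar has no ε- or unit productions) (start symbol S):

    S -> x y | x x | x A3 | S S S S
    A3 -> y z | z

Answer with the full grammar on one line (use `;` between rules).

S -> X1 X2 | X1 X1 | X1 A3 | S Y1; A3 -> X2 X3 | z; X1 -> x; X2 -> y; X3 -> z; Y1 -> S Y2; Y2 -> S S

Introduce a nonterminal for each terminal appearing in a rule of length ≥ 2: X1 → x, X2 → y, X3 → z.
Binarize each right-hand side of length ≥ 3 by chaining fresh nonterminals (Y1, Y2, …): affected rules were S → S S S S.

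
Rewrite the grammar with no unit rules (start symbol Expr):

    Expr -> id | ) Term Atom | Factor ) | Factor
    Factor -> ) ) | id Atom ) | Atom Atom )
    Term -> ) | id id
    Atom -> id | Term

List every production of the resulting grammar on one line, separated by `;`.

Unit pairs: Atom ⇒* {Term}; Expr ⇒* {Factor}.
For every A with A ⇒* B via unit rules, add B's non-unit alternatives to A; then delete every rule of the form X → Y.

Expr -> ) ) | id Atom ) | Atom Atom ) | id | ) Term Atom | Factor ); Factor -> ) ) | id Atom ) | Atom Atom ); Term -> ) | id id; Atom -> ) | id id | id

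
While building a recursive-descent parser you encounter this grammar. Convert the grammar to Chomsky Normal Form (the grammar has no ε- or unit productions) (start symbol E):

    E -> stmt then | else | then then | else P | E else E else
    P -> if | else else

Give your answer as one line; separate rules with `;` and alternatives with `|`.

E -> X1 X2 | else | X2 X2 | X3 P | E Y1; P -> if | X3 X3; X1 -> stmt; X2 -> then; X3 -> else; Y1 -> X3 Y2; Y2 -> E X3

Introduce a nonterminal for each terminal appearing in a rule of length ≥ 2: X1 → stmt, X2 → then, X3 → else.
Binarize each right-hand side of length ≥ 3 by chaining fresh nonterminals (Y1, Y2, …): affected rules were E → E X3 E X3.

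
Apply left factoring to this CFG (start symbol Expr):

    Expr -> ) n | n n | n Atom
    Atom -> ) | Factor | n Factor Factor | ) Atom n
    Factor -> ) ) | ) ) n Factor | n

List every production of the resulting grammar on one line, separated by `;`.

Expr -> ) n | n Expr1; Atom -> Factor | n Factor Factor | ) Atom1; Factor -> n | ) ) Factor1; Expr1 -> n | Atom; Atom1 -> ε | Atom n; Factor1 -> ε | n Factor

Expr has alternatives sharing prefix 'n': factor to Expr → n Expr1 with Expr1 → n | Atom.
Atom has alternatives sharing prefix ')': factor to Atom → ) Atom1 with Atom1 → ε | Atom n.
Factor has alternatives sharing prefix ') )': factor to Factor → ) ) Factor1 with Factor1 → ε | n Factor.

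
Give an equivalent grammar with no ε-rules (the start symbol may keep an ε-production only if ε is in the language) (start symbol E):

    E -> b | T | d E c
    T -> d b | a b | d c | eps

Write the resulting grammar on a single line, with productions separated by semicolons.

The nullable symbols are {E, T}.
ε ∈ L(G) since E is nullable, so keep E → ε.
Expand every rule over subsets of its nullable positions: E → d E c gives d E c | d c.

E -> b | T | d E c | d c | eps; T -> d b | a b | d c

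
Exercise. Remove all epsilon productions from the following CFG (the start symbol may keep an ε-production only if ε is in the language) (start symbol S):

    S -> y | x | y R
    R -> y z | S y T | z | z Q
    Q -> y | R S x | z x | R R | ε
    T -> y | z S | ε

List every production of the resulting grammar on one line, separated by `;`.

S -> y | x | y R; R -> y z | S y T | S y | z | z Q; Q -> y | R S x | z x | R R; T -> y | z S

Nullable set = {Q, T}.
ε ∉ L(G), so no ε-production is kept.
For each production, add variants omitting each subset of nullable occurrences: R → S y T gives S y T | S y.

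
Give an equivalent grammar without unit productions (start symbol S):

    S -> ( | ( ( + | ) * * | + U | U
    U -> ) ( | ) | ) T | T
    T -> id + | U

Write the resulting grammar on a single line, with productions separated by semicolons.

Unit pairs: S ⇒* {T, U}; T ⇒* {U}; U ⇒* {T}.
For each unit pair (A, B), copy every non-unit production of B to A, then drop all unit productions.

S -> ) ( | ) | ) T | ( | ( ( + | ) * * | + U | id +; U -> ) ( | ) | ) T | id +; T -> ) ( | ) | ) T | id +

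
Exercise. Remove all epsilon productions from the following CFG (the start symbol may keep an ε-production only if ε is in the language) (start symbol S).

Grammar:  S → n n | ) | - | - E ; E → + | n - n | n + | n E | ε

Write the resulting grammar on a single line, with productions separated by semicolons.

The nullable symbols are {E}.
ε ∉ L(G), so no ε-production is kept.
Expand every rule over subsets of its nullable positions: E → n E gives n E | n.

S → n n | ) | - | - E; E → + | n - n | n + | n E | n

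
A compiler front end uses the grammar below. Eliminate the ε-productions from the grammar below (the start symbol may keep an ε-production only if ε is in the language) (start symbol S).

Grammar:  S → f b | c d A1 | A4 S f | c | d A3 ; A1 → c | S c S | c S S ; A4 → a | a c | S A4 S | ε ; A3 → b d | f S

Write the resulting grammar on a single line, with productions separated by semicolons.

S → f b | c d A1 | A4 S f | S f | c | d A3; A1 → c | S c S | c S S; A4 → a | a c | S A4 S | S S; A3 → b d | f S

Nullable set = {A4}.
ε ∉ L(G), so no ε-production is kept.
For each production, add variants omitting each subset of nullable occurrences: S → A4 S f gives A4 S f | S f. A4 → S A4 S gives S A4 S | S S.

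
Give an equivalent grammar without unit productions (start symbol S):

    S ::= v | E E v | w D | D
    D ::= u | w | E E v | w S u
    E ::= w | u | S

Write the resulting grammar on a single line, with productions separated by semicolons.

Unit pairs: E ⇒* {D, S}; S ⇒* {D}.
Replace each nonterminal's rules with the union of the non-unit rules of every nonterminal it unit-derives.

S ::= u | w | E E v | w S u | v | w D; D ::= u | w | E E v | w S u; E ::= w | u | E E v | w S u | v | w D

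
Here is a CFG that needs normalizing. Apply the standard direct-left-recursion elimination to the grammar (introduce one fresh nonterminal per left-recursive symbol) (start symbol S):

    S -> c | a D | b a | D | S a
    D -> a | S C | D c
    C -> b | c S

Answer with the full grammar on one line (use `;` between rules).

S -> c S' | a D S' | b a S' | D S'; D -> a D' | S C D'; C -> b | c S; S' -> a S' | epsilon; D' -> c D' | epsilon

Directly left-recursive nonterminals: S, D.
For S: α = {a}, β = {c, a D, b a, D}. Rewrite as S → β S' and S' → α S' | ε.
For D: α = {c}, β = {a, S C}. Rewrite as D → β D' and D' → α D' | ε.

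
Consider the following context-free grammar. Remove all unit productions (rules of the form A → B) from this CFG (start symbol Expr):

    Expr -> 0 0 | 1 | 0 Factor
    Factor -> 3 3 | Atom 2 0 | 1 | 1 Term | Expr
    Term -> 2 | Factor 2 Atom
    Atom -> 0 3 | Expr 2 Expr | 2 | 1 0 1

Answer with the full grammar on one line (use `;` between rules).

Unit pairs: Factor ⇒* {Expr}.
For each unit pair (A, B), copy every non-unit production of B to A, then drop all unit productions.

Expr -> 0 0 | 1 | 0 Factor; Factor -> 3 3 | Atom 2 0 | 1 | 1 Term | 0 0 | 0 Factor; Term -> 2 | Factor 2 Atom; Atom -> 0 3 | Expr 2 Expr | 2 | 1 0 1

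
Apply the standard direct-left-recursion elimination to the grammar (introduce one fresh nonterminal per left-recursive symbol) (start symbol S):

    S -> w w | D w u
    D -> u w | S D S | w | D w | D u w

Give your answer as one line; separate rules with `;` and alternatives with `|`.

S -> w w | D w u; D -> u w D' | S D S D' | w D'; D' -> w D' | u w D' | ε

Left recursion appears on D.
For D: α = {w, u w}, β = {u w, S D S, w}. Rewrite as D → β D' and D' → α D' | ε.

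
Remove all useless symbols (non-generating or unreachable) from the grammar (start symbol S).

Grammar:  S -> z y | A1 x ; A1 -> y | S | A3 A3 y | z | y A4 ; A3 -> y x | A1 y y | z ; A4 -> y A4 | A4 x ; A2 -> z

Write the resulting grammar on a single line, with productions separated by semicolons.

S -> z y | A1 x; A1 -> y | S | A3 A3 y | z; A3 -> y x | A1 y y | z

Generating nonterminals: {A1, A2, A3, S}.
Reachable from S after that: {A1, A3, S}.
Removed useless symbols: {A2, A4} and every production mentioning them.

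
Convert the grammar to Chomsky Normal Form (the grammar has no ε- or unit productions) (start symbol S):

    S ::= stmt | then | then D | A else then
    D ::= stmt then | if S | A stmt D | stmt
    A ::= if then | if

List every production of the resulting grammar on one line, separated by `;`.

S ::= stmt | then | X1 D | A Y1; D ::= X3 X1 | X4 S | A Y2 | stmt; A ::= X4 X1 | if; X1 ::= then; X2 ::= else; X3 ::= stmt; X4 ::= if; Y1 ::= X2 X1; Y2 ::= X3 D

Introduce a nonterminal for each terminal appearing in a rule of length ≥ 2: X1 → then, X2 → else, X3 → stmt, X4 → if.
Binarize each right-hand side of length ≥ 3 by chaining fresh nonterminals (Y1, Y2, …): affected rules were S → A X2 X1; D → A X3 D.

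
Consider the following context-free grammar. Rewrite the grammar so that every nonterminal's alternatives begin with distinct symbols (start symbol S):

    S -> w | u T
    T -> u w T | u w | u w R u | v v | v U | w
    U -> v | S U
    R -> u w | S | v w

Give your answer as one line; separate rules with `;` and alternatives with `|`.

S -> w | u T; T -> w | u w T' | v T''; U -> v | S U; R -> u w | S | v w; T' -> T | ε | R u; T'' -> v | U

T has alternatives sharing prefix 'u w': factor to T → u w T' with T' → T | ε | R u.
T has alternatives sharing prefix 'v': factor to T → v T'' with T'' → v | U.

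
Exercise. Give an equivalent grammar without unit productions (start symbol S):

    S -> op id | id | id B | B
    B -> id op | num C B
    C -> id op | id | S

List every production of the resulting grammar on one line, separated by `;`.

Unit pairs: C ⇒* {B, S}; S ⇒* {B}.
For every A with A ⇒* B via unit rules, add B's non-unit alternatives to A; then delete every rule of the form X → Y.

S -> id op | num C B | op id | id | id B; B -> id op | num C B; C -> id op | num C B | id | op id | id B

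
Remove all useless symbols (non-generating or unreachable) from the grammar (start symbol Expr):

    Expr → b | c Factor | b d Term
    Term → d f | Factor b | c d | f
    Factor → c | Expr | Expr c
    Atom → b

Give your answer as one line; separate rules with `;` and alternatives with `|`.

Generating nonterminals: {Atom, Expr, Factor, Term}.
Reachable from Expr after that: {Expr, Factor, Term}.
Removed useless symbols: {Atom} and every production mentioning them.

Expr → b | c Factor | b d Term; Term → d f | Factor b | c d | f; Factor → c | Expr | Expr c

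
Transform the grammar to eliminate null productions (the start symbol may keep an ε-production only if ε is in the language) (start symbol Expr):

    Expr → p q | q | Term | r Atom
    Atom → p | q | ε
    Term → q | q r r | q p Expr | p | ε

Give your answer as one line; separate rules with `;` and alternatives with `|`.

Expr → p q | q | Term | r Atom | r | ε; Atom → p | q; Term → q | q r r | q p Expr | q p | p

The nullable symbols are {Atom, Expr, Term}.
ε ∈ L(G) since Expr is nullable, so keep Expr → ε.
For each production, add variants omitting each subset of nullable occurrences: Expr → r Atom gives r Atom | r. Term → q p Expr gives q p Expr | q p.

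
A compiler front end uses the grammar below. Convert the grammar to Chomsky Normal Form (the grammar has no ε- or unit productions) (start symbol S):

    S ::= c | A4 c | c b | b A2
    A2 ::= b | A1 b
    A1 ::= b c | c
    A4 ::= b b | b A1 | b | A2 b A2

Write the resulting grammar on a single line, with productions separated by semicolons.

S ::= c | A4 X1 | X1 X2 | X2 A2; A2 ::= b | A1 X2; A1 ::= X2 X1 | c; A4 ::= X2 X2 | X2 A1 | b | A2 Y1; X1 ::= c; X2 ::= b; Y1 ::= X2 A2

Introduce a nonterminal for each terminal appearing in a rule of length ≥ 2: X1 → c, X2 → b.
Binarize each right-hand side of length ≥ 3 by chaining fresh nonterminals (Y1, Y2, …): affected rules were A4 → A2 X2 A2.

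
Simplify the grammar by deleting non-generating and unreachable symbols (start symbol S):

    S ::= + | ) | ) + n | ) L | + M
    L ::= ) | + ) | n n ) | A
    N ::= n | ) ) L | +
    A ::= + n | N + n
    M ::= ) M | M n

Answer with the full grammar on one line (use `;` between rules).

Generating nonterminals: {A, L, N, S}.
Reachable from S after that: {A, L, N, S}.
Removed useless symbols: {M} and every production mentioning them.

S ::= + | ) | ) + n | ) L; L ::= ) | + ) | n n ) | A; N ::= n | ) ) L | +; A ::= + n | N + n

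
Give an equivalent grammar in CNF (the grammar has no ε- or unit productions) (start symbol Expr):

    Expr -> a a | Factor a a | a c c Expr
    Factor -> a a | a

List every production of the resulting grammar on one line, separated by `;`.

Introduce a nonterminal for each terminal appearing in a rule of length ≥ 2: X1 → a, X2 → c.
Binarize each right-hand side of length ≥ 3 by chaining fresh nonterminals (Y1, Y2, …): affected rules were Expr → Factor X1 X1; Expr → X1 X2 X2 Expr.

Expr -> X1 X1 | Factor Y1 | X1 Y2; Factor -> X1 X1 | a; X1 -> a; X2 -> c; Y1 -> X1 X1; Y2 -> X2 Y3; Y3 -> X2 Expr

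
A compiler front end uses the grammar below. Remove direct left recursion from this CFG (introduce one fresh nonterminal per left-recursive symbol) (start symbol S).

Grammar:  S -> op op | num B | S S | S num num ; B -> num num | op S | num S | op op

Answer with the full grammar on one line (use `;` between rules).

S -> op op S' | num B S'; B -> num num | op S | num S | op op; S' -> S S' | num num S' | ε

S is directly left-recursive.
For S: α = {S, num num}, β = {op op, num B}. Rewrite as S → β S' and S' → α S' | ε.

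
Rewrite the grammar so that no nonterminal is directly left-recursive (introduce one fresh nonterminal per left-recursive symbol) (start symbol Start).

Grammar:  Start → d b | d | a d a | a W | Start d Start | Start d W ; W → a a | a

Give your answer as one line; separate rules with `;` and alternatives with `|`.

Start is directly left-recursive.
For Start: α = {d Start, d W}, β = {d b, d, a d a, a W}. Rewrite as Start → β Start1 and Start1 → α Start1 | ε.

Start → d b Start1 | d Start1 | a d a Start1 | a W Start1; W → a a | a; Start1 → d Start Start1 | d W Start1 | ε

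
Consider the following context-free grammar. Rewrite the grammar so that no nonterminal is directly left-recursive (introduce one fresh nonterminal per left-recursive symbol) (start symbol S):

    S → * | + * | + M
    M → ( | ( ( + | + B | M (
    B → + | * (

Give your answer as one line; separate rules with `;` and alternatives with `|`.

Directly left-recursive nonterminal: M.
For M: α = {(}, β = {(, ( ( +, + B}. Rewrite as M → β M' and M' → α M' | ε.

S → * | + * | + M; M → ( M' | ( ( + M' | + B M'; B → + | * (; M' → ( M' | ε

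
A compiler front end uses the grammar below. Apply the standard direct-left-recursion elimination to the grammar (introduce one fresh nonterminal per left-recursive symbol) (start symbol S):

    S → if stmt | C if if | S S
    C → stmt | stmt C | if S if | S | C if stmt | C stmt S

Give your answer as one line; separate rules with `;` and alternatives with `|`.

S, C are directly left-recursive.
For S: α = {S}, β = {if stmt, C if if}. Rewrite as S → β S' and S' → α S' | ε.
For C: α = {if stmt, stmt S}, β = {stmt, stmt C, if S if, S}. Rewrite as C → β C' and C' → α C' | ε.

S → if stmt S' | C if if S'; C → stmt C' | stmt C C' | if S if C' | S C'; S' → S S' | ε; C' → if stmt C' | stmt S C' | ε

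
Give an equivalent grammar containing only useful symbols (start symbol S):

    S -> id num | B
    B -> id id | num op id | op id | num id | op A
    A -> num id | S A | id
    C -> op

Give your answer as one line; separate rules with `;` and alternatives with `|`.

Generating nonterminals: {A, B, C, S}.
Reachable from S after that: {A, B, S}.
Removed useless symbols: {C} and every production mentioning them.

S -> id num | B; B -> id id | num op id | op id | num id | op A; A -> num id | S A | id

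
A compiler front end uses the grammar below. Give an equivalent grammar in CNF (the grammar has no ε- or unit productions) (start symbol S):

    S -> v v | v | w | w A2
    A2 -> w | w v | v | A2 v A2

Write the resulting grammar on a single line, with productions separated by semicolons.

Introduce a nonterminal for each terminal appearing in a rule of length ≥ 2: X1 → v, X2 → w.
Binarize each right-hand side of length ≥ 3 by chaining fresh nonterminals (Y1, Y2, …): affected rules were A2 → A2 X1 A2.

S -> X1 X1 | v | w | X2 A2; A2 -> w | X2 X1 | v | A2 Y1; X1 -> v; X2 -> w; Y1 -> X1 A2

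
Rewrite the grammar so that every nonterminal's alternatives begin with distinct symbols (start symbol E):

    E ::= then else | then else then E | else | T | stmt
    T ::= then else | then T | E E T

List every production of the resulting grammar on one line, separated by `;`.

E has alternatives sharing prefix 'then else': factor to E → then else E' with E' → ε | then E.
T has alternatives sharing prefix 'then': factor to T → then T' with T' → else | T.

E ::= else | T | stmt | then else E'; T ::= E E T | then T'; E' ::= ε | then E; T' ::= else | T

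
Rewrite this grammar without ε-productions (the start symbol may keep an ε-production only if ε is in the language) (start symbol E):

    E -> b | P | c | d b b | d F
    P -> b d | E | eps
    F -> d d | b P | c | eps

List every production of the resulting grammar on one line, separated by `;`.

The nullable symbols are {E, F, P}.
ε ∈ L(G) since E is nullable, so keep E → ε.
Add the nullable-subset variants: E → d F gives d F | d. F → b P gives b P | b.

E -> b | P | c | d b b | d F | d | ε; P -> b d | E; F -> d d | b P | b | c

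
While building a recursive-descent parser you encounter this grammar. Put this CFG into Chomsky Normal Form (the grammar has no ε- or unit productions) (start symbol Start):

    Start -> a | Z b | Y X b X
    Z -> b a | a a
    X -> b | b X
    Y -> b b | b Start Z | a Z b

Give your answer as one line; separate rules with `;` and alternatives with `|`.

Introduce a nonterminal for each terminal appearing in a rule of length ≥ 2: X1 → b, X2 → a.
Binarize each right-hand side of length ≥ 3 by chaining fresh nonterminals (Y1, Y2, …): affected rules were Start → Y X X1 X; Y → X1 Start Z; Y → X2 Z X1.

Start -> a | Z X1 | Y Y1; Z -> X1 X2 | X2 X2; X -> b | X1 X; Y -> X1 X1 | X1 Y3 | X2 Y4; X1 -> b; X2 -> a; Y1 -> X Y2; Y2 -> X1 X; Y3 -> Start Z; Y4 -> Z X1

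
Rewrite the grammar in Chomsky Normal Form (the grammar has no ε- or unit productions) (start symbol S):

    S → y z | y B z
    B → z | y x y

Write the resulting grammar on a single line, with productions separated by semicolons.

S → X1 X2 | X1 Y1; B → z | X1 Y2; X1 → y; X2 → z; X3 → x; Y1 → B X2; Y2 → X3 X1

Introduce a nonterminal for each terminal appearing in a rule of length ≥ 2: X1 → y, X2 → z, X3 → x.
Binarize each right-hand side of length ≥ 3 by chaining fresh nonterminals (Y1, Y2, …): affected rules were S → X1 B X2; B → X1 X3 X1.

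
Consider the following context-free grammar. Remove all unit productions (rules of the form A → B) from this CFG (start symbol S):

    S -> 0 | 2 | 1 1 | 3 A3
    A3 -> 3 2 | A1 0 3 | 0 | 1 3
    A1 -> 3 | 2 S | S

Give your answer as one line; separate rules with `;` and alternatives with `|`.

S -> 0 | 2 | 1 1 | 3 A3; A3 -> 3 2 | A1 0 3 | 0 | 1 3; A1 -> 3 | 2 S | 0 | 2 | 1 1 | 3 A3

Unit pairs: A1 ⇒* {S}.
For each unit pair (A, B), copy every non-unit production of B to A, then drop all unit productions.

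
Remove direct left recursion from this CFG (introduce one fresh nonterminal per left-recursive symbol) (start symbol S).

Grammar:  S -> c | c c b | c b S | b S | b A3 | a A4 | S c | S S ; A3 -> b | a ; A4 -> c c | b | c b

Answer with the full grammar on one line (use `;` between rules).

S -> c S' | c c b S' | c b S S' | b S S' | b A3 S' | a A4 S'; A3 -> b | a; A4 -> c c | b | c b; S' -> c S' | S S' | ε

Left recursion appears on S.
For S: α = {c, S}, β = {c, c c b, c b S, b S, b A3, a A4}. Rewrite as S → β S' and S' → α S' | ε.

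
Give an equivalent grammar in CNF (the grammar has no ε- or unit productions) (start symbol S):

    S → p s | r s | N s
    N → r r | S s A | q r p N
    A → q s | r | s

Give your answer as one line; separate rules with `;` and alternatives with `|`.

S → X1 X2 | X3 X2 | N X2; N → X3 X3 | S Y1 | X4 Y2; A → X4 X2 | r | s; X1 → p; X2 → s; X3 → r; X4 → q; Y1 → X2 A; Y2 → X3 Y3; Y3 → X1 N

Introduce a nonterminal for each terminal appearing in a rule of length ≥ 2: X1 → p, X2 → s, X3 → r, X4 → q.
Binarize each right-hand side of length ≥ 3 by chaining fresh nonterminals (Y1, Y2, …): affected rules were N → S X2 A; N → X4 X3 X1 N.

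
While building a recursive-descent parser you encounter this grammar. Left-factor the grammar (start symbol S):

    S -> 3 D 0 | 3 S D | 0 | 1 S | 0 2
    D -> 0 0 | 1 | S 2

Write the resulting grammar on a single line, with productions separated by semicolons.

S has alternatives sharing prefix '3': factor to S → 3 S' with S' → D 0 | S D.
S has alternatives sharing prefix '0': factor to S → 0 S'' with S'' → ε | 2.

S -> 1 S | 3 S' | 0 S''; D -> 0 0 | 1 | S 2; S' -> D 0 | S D; S'' -> ε | 2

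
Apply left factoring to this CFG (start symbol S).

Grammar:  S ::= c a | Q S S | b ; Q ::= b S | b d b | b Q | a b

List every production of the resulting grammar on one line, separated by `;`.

Q has alternatives sharing prefix 'b': factor to Q → b Q' with Q' → S | d b | Q.

S ::= c a | Q S S | b; Q ::= a b | b Q'; Q' ::= S | d b | Q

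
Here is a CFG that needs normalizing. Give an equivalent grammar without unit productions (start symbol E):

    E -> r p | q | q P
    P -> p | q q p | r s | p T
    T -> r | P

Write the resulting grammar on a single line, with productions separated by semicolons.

E -> r p | q | q P; P -> p | q q p | r s | p T; T -> p | q q p | r s | p T | r

Unit pairs: T ⇒* {P}.
For each unit pair (A, B), copy every non-unit production of B to A, then drop all unit productions.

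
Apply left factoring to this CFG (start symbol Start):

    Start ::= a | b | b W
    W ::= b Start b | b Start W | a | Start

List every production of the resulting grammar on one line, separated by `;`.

Start ::= a | b Start1; W ::= a | Start | b Start W1; Start1 ::= ε | W; W1 ::= b | W

Start has alternatives sharing prefix 'b': factor to Start → b Start1 with Start1 → ε | W.
W has alternatives sharing prefix 'b Start': factor to W → b Start W1 with W1 → b | W.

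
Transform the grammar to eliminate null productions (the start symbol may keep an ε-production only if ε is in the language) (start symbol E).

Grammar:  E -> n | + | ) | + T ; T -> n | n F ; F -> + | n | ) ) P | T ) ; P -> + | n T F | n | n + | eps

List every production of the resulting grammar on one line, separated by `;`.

E -> n | + | ) | + T; T -> n | n F; F -> + | n | ) ) P | ) ) | T ); P -> + | n T F | n | n +

Nullable set = {P}.
ε ∉ L(G), so no ε-production is kept.
Expand every rule over subsets of its nullable positions: F → ) ) P gives ) ) P | ) ).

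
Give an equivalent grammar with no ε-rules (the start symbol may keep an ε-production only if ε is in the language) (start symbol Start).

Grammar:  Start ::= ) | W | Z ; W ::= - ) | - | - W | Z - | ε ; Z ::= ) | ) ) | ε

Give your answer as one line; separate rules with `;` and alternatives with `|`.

The nullable symbols are {Start, W, Z}.
ε ∈ L(G) since Start is nullable, so keep Start → ε.

Start ::= ) | W | Z | ε; W ::= - ) | - | - W | Z -; Z ::= ) | ) )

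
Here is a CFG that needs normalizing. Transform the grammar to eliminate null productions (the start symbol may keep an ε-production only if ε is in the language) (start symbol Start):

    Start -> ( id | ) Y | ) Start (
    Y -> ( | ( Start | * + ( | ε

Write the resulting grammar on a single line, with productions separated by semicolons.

Nullable nonterminals: {Y}.
ε ∉ L(G), so no ε-production is kept.
Add the nullable-subset variants: Start → ) Y gives ) Y | ).

Start -> ( id | ) Y | ) | ) Start (; Y -> ( | ( Start | * + (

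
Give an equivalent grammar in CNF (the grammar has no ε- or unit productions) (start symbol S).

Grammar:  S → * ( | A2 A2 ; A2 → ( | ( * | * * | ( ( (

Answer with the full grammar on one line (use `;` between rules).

S → X1 X2 | A2 A2; A2 → ( | X2 X1 | X1 X1 | X2 Y1; X1 → *; X2 → (; Y1 → X2 X2

Introduce a nonterminal for each terminal appearing in a rule of length ≥ 2: X1 → *, X2 → (.
Binarize each right-hand side of length ≥ 3 by chaining fresh nonterminals (Y1, Y2, …): affected rules were A2 → X2 X2 X2.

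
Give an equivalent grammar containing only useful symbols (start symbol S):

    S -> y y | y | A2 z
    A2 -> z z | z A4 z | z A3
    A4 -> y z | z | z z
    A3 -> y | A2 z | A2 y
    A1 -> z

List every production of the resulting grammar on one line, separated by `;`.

Generating nonterminals: {A1, A2, A3, A4, S}.
Reachable from S after that: {A2, A3, A4, S}.
Removed useless symbols: {A1} and every production mentioning them.

S -> y y | y | A2 z; A2 -> z z | z A4 z | z A3; A4 -> y z | z | z z; A3 -> y | A2 z | A2 y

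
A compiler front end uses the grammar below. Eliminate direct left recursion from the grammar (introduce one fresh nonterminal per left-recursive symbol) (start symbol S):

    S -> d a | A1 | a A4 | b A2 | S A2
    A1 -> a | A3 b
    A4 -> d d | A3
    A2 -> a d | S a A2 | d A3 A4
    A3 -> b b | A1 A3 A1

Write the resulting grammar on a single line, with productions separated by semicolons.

S is directly left-recursive.
For S: α = {A2}, β = {d a, A1, a A4, b A2}. Rewrite as S → β S' and S' → α S' | ε.

S -> d a S' | A1 S' | a A4 S' | b A2 S'; A1 -> a | A3 b; A4 -> d d | A3; A2 -> a d | S a A2 | d A3 A4; A3 -> b b | A1 A3 A1; S' -> A2 S' | ε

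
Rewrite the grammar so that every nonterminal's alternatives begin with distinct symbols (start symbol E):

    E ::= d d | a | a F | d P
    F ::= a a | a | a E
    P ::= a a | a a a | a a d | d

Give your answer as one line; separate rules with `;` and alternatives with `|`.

E has alternatives sharing prefix 'd': factor to E → d E' with E' → d | P.
E has alternatives sharing prefix 'a': factor to E → a E'' with E'' → ε | F.
F has alternatives sharing prefix 'a': factor to F → a F' with F' → a | ε | E.
P has alternatives sharing prefix 'a a': factor to P → a a P' with P' → ε | a | d.

E ::= d E' | a E''; F ::= a F'; P ::= d | a a P'; E' ::= d | P; E'' ::= eps | F; F' ::= a | eps | E; P' ::= eps | a | d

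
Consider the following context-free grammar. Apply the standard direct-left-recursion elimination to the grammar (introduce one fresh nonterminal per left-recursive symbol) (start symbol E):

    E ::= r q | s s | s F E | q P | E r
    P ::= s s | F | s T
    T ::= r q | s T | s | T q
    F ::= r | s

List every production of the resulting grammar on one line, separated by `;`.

E ::= r q E' | s s E' | s F E E' | q P E'; P ::= s s | F | s T; T ::= r q T' | s T T' | s T'; F ::= r | s; E' ::= r E' | ε; T' ::= q T' | ε

E, T are directly left-recursive.
For E: α = {r}, β = {r q, s s, s F E, q P}. Rewrite as E → β E' and E' → α E' | ε.
For T: α = {q}, β = {r q, s T, s}. Rewrite as T → β T' and T' → α T' | ε.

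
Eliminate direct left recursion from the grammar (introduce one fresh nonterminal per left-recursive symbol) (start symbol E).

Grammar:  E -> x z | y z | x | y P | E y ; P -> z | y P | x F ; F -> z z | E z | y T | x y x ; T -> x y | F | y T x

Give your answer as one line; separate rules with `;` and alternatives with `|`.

E -> x z E' | y z E' | x E' | y P E'; P -> z | y P | x F; F -> z z | E z | y T | x y x; T -> x y | F | y T x; E' -> y E' | ε

Directly left-recursive nonterminal: E.
For E: α = {y}, β = {x z, y z, x, y P}. Rewrite as E → β E' and E' → α E' | ε.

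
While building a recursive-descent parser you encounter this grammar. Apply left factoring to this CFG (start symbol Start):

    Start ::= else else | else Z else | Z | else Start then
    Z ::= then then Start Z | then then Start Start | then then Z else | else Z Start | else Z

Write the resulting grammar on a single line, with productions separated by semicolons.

Start has alternatives sharing prefix 'else': factor to Start → else Start1 with Start1 → else | Z else | Start then.
Z has alternatives sharing prefix 'then then': factor to Z → then then Z1 with Z1 → Start Z | Start Start | Z else.
Z has alternatives sharing prefix 'else Z': factor to Z → else Z Z2 with Z2 → Start | ε.
Z1 has alternatives sharing prefix 'Start': factor to Z1 → Start Z11 with Z11 → Z | Start.

Start ::= Z | else Start1; Z ::= then then Z1 | else Z Z2; Start1 ::= else | Z else | Start then; Z1 ::= Z else | Start Z11; Z2 ::= Start | ε; Z11 ::= Z | Start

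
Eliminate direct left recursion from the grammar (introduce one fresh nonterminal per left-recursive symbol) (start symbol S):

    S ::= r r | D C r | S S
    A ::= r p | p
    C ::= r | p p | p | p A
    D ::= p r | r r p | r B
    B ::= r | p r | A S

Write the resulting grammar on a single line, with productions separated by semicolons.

S ::= r r S' | D C r S'; A ::= r p | p; C ::= r | p p | p | p A; D ::= p r | r r p | r B; B ::= r | p r | A S; S' ::= S S' | eps

Directly left-recursive nonterminal: S.
For S: α = {S}, β = {r r, D C r}. Rewrite as S → β S' and S' → α S' | ε.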